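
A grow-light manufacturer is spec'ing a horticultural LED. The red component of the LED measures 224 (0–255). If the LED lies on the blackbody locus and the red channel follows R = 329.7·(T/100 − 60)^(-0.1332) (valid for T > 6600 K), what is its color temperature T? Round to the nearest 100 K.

(t − 60)^(-0.1332) = 224/329.7 = 0.67941.
t − 60 = 0.67941^(1/-0.1332) = 0.67941^(-7.508) = 18.209, so t = 78.209.
T = 100·t = 7821 K → 7800 K to the nearest 100 K.

7800 K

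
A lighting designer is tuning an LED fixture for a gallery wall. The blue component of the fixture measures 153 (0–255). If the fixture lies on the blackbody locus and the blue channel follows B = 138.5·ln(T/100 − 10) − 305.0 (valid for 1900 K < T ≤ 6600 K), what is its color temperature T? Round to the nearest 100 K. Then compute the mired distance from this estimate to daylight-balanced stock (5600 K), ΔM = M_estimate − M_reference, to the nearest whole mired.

ln(t − 10) = (153 + 305.0) / 138.5 = 3.3069.
t − 10 = e^3.3069 = 27.299, so t = 37.299.
T = 100·t = 3730 K → 3700 K to the nearest 100 K.
M_estimate = 10⁶/3700 = 270.27; M_reference = 10⁶/5600 = 178.57.
ΔM = 270.27 − 178.57 = 91.70 → +92 mireds.

+92 mireds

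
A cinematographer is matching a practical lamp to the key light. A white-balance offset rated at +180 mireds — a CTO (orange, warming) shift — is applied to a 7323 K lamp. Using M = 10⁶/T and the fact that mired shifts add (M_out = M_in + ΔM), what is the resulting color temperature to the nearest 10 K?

M_in = 10⁶/7323 = 136.56 mireds.
M_out = 136.56 + (+180) = 316.56 mireds.
T_out = 10⁶/316.56 = 3159.0 K → 3160 K.

3160 K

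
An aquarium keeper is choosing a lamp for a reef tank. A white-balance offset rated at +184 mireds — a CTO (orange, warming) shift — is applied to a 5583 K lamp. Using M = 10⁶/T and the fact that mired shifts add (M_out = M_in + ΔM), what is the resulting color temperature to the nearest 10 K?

2750 K

M_in = 10⁶/5583 = 179.12 mireds.
M_out = 179.12 + (+184) = 363.12 mireds.
T_out = 10⁶/363.12 = 2753.9 K → 2750 K.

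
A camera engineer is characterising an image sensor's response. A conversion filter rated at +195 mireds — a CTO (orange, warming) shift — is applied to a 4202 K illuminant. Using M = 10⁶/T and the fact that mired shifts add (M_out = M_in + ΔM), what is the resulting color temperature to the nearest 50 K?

2300 K

M_in = 10⁶/4202 = 237.98 mireds.
M_out = 237.98 + (+195) = 432.98 mireds.
T_out = 10⁶/432.98 = 2309.6 K → 2300 K.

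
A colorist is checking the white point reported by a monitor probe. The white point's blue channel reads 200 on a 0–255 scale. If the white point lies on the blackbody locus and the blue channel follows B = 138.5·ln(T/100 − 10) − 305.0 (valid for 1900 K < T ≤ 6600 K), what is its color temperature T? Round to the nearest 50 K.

4850 K

ln(t − 10) = (200 + 305.0) / 138.5 = 3.6462.
t − 10 = e^3.6462 = 38.329, so t = 48.329.
T = 100·t = 4833 K → 4850 K to the nearest 50 K.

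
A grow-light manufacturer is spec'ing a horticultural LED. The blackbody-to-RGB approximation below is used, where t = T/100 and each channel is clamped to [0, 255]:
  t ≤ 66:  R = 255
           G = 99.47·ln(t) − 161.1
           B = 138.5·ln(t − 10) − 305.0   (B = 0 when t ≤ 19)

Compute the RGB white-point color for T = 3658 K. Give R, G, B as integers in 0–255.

t = 3658/100 = 36.58; the t ≤ 66 branch applies.
R = 255 by definition for t ≤ 66.
G = 99.47·ln 36.58 − 161.1 = 99.47·3.5995 − 161.1 = 196.942.
B = 138.5·ln(36.58 − 10) − 305.0 = 138.5·ln 26.58 − 305.0 = 138.5·3.2802 − 305.0 = 149.302.
Rounded: (255, 197, 149).

R=255, G=197, B=149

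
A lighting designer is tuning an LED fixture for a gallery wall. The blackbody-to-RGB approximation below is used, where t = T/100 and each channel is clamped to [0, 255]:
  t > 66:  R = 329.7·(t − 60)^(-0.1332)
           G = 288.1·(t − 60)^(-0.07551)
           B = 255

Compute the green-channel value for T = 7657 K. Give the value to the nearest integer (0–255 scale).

233

t = 7657/100 = 76.57; the t > 66 branch applies.
G = 288.1·(76.57 − 60)^(-0.07551) = 288.1·16.57^(-0.07551) = 288.1·0.80896 = 233.062.
Rounded: 233.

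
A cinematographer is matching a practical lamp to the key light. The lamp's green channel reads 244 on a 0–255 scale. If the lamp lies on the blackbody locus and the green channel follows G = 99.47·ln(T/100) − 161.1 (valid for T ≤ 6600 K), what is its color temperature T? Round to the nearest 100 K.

ln t = (244 + 161.1) / 99.47 = 4.0726.
t = e^4.0726 = 58.709.
T = 100·t = 5871 K → 5900 K to the nearest 100 K.

5900 K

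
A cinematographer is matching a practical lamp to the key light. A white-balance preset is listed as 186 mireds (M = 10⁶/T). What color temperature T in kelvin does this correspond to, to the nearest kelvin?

5376 K

T = 10⁶ / 186 = 5376.34 K → 5376 K.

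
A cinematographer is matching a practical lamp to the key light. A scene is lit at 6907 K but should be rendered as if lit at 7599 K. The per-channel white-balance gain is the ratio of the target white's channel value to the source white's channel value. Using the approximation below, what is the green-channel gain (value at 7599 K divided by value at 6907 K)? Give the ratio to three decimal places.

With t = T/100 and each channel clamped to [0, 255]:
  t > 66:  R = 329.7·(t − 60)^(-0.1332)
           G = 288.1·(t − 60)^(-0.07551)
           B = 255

At 6907 K (t = 69.07):
  G = 288.1·(69.07 − 60)^(-0.07551) = 288.1·9.07^(-0.07551) = 288.1·0.84662 = 243.913.
At 7599 K (t = 75.99):
  G = 288.1·(75.99 − 60)^(-0.07551) = 288.1·15.99^(-0.07551) = 288.1·0.81114 = 233.690.
Gain = 233.690 / 243.913 = 0.9581 → 0.958.

0.958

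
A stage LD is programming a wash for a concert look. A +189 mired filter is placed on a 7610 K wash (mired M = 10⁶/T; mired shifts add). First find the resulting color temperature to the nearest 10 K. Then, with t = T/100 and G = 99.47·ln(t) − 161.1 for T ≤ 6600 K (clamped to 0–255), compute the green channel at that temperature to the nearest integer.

M_in = 10⁶/7610 = 131.41; M_out = 131.41 + (+189) = 320.41.
T_out = 10⁶/320.41 = 3121.0 K → 3120 K; t = 31.2.
G = 99.47·ln 31.2 − 161.1 = 99.47·3.4404 − 161.1 = 181.118.
Rounded: 181.

181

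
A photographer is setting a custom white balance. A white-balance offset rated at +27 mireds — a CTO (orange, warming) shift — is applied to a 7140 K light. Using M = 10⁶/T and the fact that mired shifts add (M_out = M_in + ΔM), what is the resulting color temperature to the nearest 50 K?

M_in = 10⁶/7140 = 140.06 mireds.
M_out = 140.06 + (+27) = 167.06 mireds.
T_out = 10⁶/167.06 = 5986.0 K → 6000 K.

6000 K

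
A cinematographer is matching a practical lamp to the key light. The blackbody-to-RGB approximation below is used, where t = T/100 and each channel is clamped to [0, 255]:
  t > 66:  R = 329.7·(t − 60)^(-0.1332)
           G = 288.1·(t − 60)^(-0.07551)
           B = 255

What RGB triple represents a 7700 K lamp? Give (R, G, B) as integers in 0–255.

(226, 233, 255)

t = 7700/100 = 77; the t > 66 branch applies.
R = 329.7·(77 − 60)^(-0.1332) = 329.7·17^(-0.1332) = 329.7·0.68565 = 226.060.
G = 288.1·(77 − 60)^(-0.07551) = 288.1·17^(-0.07551) = 288.1·0.80740 = 232.612.
B = 255 by definition for t > 66.
Rounded: (226, 233, 255).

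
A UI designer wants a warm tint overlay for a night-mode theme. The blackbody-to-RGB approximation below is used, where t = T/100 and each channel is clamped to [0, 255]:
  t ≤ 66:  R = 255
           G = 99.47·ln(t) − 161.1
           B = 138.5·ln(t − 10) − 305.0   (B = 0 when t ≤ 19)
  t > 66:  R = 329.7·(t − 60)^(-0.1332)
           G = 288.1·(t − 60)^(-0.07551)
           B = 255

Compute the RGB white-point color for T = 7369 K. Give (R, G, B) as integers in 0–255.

t = 7369/100 = 73.69; the t > 66 branch applies.
R = 329.7·(73.69 − 60)^(-0.1332) = 329.7·13.69^(-0.1332) = 329.7·0.70572 = 232.675.
G = 288.1·(73.69 − 60)^(-0.07551) = 288.1·13.69^(-0.07551) = 288.1·0.82071 = 236.447.
B = 255 by definition for t > 66.
Rounded: (233, 236, 255).

(233, 236, 255)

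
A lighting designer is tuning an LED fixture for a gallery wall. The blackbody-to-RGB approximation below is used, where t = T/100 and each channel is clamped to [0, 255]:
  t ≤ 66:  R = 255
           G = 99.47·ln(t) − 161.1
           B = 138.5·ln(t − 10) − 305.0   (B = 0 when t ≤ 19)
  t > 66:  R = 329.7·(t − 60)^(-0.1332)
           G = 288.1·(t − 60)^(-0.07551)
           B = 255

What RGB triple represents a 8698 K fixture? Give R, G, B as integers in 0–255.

R=213, G=225, B=255

t = 8698/100 = 86.98; the t > 66 branch applies.
R = 329.7·(86.98 − 60)^(-0.1332) = 329.7·26.98^(-0.1332) = 329.7·0.64474 = 212.571.
G = 288.1·(86.98 − 60)^(-0.07551) = 288.1·26.98^(-0.07551) = 288.1·0.77973 = 224.639.
B = 255 by definition for t > 66.
Rounded: (213, 225, 255).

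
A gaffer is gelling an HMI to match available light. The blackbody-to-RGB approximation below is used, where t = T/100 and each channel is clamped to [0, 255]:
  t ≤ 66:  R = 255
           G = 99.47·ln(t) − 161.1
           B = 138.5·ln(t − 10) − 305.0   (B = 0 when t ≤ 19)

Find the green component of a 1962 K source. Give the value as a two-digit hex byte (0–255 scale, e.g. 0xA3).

0x87

t = 1962/100 = 19.62; the t ≤ 66 branch applies.
G = 99.47·ln 19.62 − 161.1 = 99.47·2.9765 − 161.1 = 134.977.
Rounded: 135; in hex, 0x87.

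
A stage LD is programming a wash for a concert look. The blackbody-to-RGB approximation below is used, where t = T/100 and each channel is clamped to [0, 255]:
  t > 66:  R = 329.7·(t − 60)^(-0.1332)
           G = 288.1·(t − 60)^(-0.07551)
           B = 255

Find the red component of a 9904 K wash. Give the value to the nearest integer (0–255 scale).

202

t = 9904/100 = 99.04; the t > 66 branch applies.
R = 329.7·(99.04 − 60)^(-0.1332) = 329.7·39.04^(-0.1332) = 329.7·0.61378 = 202.362.
Rounded: 202.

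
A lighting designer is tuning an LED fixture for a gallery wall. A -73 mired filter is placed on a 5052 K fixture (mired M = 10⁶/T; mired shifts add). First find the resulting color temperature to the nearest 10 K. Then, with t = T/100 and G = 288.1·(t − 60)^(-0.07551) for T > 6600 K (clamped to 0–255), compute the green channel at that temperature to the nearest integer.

M_in = 10⁶/5052 = 197.94; M_out = 197.94 + (-73) = 124.94.
T_out = 10⁶/124.94 = 8003.8 K → 8000 K; t = 80.
G = 288.1·(80 − 60)^(-0.07551) = 288.1·20^(-0.07551) = 288.1·0.79755 = 229.775.
Rounded: 230.

230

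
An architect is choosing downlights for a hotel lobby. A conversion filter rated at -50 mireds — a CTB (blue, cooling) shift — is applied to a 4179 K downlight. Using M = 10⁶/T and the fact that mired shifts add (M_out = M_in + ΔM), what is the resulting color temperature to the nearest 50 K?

M_in = 10⁶/4179 = 239.29 mireds.
M_out = 239.29 + (-50) = 189.29 mireds.
T_out = 10⁶/189.29 = 5282.9 K → 5300 K.

5300 K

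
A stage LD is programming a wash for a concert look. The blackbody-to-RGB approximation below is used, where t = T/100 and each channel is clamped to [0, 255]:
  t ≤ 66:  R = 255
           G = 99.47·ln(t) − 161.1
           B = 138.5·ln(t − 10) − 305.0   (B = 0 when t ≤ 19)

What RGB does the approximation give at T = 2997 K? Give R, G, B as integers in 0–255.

t = 2997/100 = 29.97; the t ≤ 66 branch applies.
R = 255 by definition for t ≤ 66.
G = 99.47·ln 29.97 − 161.1 = 99.47·3.4002 − 161.1 = 177.118.
B = 138.5·ln(29.97 − 10) − 305.0 = 138.5·ln 19.97 − 305.0 = 138.5·2.9942 − 305.0 = 109.701.
Rounded: (255, 177, 110).

R=255, G=177, B=110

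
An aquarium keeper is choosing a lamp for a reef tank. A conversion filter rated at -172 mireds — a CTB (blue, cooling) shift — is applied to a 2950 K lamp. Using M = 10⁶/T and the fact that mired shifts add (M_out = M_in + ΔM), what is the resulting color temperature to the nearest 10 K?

5990 K

M_in = 10⁶/2950 = 338.98 mireds.
M_out = 338.98 + (-172) = 166.98 mireds.
T_out = 10⁶/166.98 = 5988.6 K → 5990 K.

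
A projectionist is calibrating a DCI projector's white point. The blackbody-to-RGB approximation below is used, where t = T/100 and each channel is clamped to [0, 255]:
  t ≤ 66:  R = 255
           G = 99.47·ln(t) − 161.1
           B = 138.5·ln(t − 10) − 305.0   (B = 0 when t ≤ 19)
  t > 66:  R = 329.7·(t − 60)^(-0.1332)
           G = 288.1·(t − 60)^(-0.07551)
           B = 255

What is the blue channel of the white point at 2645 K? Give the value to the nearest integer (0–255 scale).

t = 2645/100 = 26.45; the t ≤ 66 branch applies.
B = 138.5·ln(26.45 − 10) − 305.0 = 138.5·ln 16.45 − 305.0 = 138.5·2.8003 − 305.0 = 82.845.
Rounded: 83.

83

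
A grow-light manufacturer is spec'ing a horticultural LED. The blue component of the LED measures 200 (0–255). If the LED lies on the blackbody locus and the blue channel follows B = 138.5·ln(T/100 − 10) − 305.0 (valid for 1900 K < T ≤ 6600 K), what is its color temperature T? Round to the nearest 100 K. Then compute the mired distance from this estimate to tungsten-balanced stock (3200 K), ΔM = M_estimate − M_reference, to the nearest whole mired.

ln(t − 10) = (200 + 305.0) / 138.5 = 3.6462.
t − 10 = e^3.6462 = 38.329, so t = 48.329.
T = 100·t = 4833 K → 4800 K to the nearest 100 K.
M_estimate = 10⁶/4800 = 208.33; M_reference = 10⁶/3200 = 312.50.
ΔM = 208.33 − 312.50 = -104.17 → -104 mireds.

-104 mireds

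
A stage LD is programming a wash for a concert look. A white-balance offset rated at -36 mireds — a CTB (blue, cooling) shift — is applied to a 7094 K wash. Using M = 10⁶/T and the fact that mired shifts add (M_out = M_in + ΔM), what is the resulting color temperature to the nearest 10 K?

M_in = 10⁶/7094 = 140.96 mireds.
M_out = 140.96 + (-36) = 104.96 mireds.
T_out = 10⁶/104.96 = 9527.1 K → 9530 K.

9530 K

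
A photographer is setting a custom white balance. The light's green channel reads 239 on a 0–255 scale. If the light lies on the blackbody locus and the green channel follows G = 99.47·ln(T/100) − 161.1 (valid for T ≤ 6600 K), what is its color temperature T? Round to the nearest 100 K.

5600 K

ln t = (239 + 161.1) / 99.47 = 4.0223.
t = e^4.0223 = 55.830.
T = 100·t = 5583 K → 5600 K to the nearest 100 K.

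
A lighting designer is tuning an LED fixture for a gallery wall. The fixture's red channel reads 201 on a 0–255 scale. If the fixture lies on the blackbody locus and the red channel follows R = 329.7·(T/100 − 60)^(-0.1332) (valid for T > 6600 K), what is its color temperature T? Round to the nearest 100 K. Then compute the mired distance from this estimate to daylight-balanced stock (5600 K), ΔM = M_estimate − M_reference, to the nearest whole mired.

-80 mireds

(t − 60)^(-0.1332) = 201/329.7 = 0.60965.
t − 60 = 0.60965^(1/-0.1332) = 0.60965^(-7.508) = 41.071, so t = 101.071.
T = 100·t = 10107 K → 10100 K to the nearest 100 K.
M_estimate = 10⁶/10100 = 99.01; M_reference = 10⁶/5600 = 178.57.
ΔM = 99.01 − 178.57 = -79.56 → -80 mireds.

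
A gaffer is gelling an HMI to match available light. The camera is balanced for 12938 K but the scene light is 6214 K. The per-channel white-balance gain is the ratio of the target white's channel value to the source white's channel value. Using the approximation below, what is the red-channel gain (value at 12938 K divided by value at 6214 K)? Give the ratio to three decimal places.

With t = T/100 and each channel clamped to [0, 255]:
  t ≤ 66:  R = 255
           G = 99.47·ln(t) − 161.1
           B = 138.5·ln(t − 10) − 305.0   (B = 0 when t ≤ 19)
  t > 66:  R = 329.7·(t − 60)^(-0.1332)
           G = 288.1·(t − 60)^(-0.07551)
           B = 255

0.735

At 6214 K (t = 62.14):
  R = 255 by definition for t ≤ 66.
At 12938 K (t = 129.38):
  R = 329.7·(129.38 − 60)^(-0.1332) = 329.7·69.38^(-0.1332) = 329.7·0.56852 = 187.442.
Gain = 187.442 / 255.000 = 0.7351 → 0.735.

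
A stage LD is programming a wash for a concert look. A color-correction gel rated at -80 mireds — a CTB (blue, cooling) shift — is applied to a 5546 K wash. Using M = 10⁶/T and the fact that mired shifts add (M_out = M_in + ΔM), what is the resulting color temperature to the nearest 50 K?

M_in = 10⁶/5546 = 180.31 mireds.
M_out = 180.31 + (-80) = 100.31 mireds.
T_out = 10⁶/100.31 = 9969.1 K → 9950 K.

9950 K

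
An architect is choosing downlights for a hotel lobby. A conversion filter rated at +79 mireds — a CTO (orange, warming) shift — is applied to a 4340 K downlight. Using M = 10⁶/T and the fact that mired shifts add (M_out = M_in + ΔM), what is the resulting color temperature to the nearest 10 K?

3230 K

M_in = 10⁶/4340 = 230.41 mireds.
M_out = 230.41 + (+79) = 309.41 mireds.
T_out = 10⁶/309.41 = 3231.9 K → 3230 K.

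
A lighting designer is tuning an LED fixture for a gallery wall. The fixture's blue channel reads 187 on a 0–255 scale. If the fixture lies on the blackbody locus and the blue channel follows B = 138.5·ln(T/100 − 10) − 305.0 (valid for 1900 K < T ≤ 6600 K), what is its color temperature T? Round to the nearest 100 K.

4500 K

ln(t − 10) = (187 + 305.0) / 138.5 = 3.5523.
t − 10 = e^3.5523 = 34.895, so t = 44.895.
T = 100·t = 4490 K → 4500 K to the nearest 100 K.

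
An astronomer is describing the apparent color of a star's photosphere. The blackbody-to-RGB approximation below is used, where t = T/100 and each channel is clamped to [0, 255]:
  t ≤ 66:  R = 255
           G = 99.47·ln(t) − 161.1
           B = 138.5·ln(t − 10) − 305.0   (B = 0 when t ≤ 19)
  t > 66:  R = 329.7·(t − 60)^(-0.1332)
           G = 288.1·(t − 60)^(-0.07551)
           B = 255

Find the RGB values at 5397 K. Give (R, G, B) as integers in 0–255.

t = 5397/100 = 53.97; the t ≤ 66 branch applies.
R = 255 by definition for t ≤ 66.
G = 99.47·ln 53.97 − 161.1 = 99.47·3.9884 − 161.1 = 235.629.
B = 138.5·ln(53.97 − 10) − 305.0 = 138.5·ln 43.97 − 305.0 = 138.5·3.7835 − 305.0 = 219.016.
Rounded: (255, 236, 219).

(255, 236, 219)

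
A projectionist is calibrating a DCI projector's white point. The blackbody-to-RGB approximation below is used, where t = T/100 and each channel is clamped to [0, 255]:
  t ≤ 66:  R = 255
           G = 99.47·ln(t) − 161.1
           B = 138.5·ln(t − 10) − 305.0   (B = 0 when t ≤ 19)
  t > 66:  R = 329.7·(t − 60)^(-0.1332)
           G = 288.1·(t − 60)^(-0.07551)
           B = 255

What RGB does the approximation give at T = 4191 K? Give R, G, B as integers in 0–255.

R=255, G=210, B=175

t = 4191/100 = 41.91; the t ≤ 66 branch applies.
R = 255 by definition for t ≤ 66.
G = 99.47·ln 41.91 − 161.1 = 99.47·3.7355 − 161.1 = 210.473.
B = 138.5·ln(41.91 − 10) − 305.0 = 138.5·ln 31.91 − 305.0 = 138.5·3.4629 − 305.0 = 174.614.
Rounded: (255, 210, 175).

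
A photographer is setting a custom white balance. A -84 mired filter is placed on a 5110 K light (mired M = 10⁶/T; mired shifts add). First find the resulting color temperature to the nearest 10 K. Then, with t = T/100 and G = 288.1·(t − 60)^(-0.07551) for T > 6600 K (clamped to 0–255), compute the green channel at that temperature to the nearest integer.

M_in = 10⁶/5110 = 195.69; M_out = 195.69 + (-84) = 111.69.
T_out = 10⁶/111.69 = 8953.0 K → 8950 K; t = 89.5.
G = 288.1·(89.5 − 60)^(-0.07551) = 288.1·29.5^(-0.07551) = 288.1·0.77449 = 223.130.
Rounded: 223.

223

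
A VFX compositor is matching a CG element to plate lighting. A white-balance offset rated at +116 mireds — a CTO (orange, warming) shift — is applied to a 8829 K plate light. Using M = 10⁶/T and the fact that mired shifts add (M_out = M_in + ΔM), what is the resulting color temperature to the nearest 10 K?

4360 K

M_in = 10⁶/8829 = 113.26 mireds.
M_out = 113.26 + (+116) = 229.26 mireds.
T_out = 10⁶/229.26 = 4361.8 K → 4360 K.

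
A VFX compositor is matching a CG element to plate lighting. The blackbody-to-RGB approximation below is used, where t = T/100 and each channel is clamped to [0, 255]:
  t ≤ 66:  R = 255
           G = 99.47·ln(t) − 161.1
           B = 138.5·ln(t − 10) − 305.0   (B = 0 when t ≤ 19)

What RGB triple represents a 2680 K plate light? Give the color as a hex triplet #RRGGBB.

#FFA656

t = 2680/100 = 26.8; the t ≤ 66 branch applies.
R = 255 by definition for t ≤ 66.
G = 99.47·ln 26.8 − 161.1 = 99.47·3.2884 − 161.1 = 165.997.
B = 138.5·ln(26.8 − 10) − 305.0 = 138.5·ln 16.8 − 305.0 = 138.5·2.8214 − 305.0 = 85.761.
Rounded: (255, 166, 86).
In hex: #FFA656.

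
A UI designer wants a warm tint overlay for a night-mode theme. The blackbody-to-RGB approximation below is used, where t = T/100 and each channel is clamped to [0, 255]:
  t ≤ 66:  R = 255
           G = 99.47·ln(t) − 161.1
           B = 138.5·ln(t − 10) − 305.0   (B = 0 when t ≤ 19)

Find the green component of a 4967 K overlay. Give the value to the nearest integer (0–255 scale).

t = 4967/100 = 49.67; the t ≤ 66 branch applies.
G = 99.47·ln 49.67 − 161.1 = 99.47·3.9054 − 161.1 = 227.370.
Rounded: 227.

227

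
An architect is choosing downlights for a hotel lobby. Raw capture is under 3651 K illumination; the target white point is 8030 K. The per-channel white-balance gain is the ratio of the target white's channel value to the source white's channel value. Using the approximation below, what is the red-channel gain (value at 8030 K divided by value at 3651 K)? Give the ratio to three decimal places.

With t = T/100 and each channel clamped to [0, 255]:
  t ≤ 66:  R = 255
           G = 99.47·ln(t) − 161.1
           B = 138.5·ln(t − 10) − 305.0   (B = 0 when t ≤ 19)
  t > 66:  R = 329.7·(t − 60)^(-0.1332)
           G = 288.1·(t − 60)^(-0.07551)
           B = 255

At 3651 K (t = 36.51):
  R = 255 by definition for t ≤ 66.
At 8030 K (t = 80.3):
  R = 329.7·(80.3 − 60)^(-0.1332) = 329.7·20.3^(-0.1332) = 329.7·0.66964 = 220.780.
Gain = 220.780 / 255.000 = 0.8658 → 0.866.

0.866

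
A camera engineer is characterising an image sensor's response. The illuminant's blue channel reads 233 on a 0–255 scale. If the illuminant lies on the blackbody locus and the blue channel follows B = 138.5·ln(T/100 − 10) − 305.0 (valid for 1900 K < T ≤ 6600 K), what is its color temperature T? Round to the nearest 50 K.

5850 K

ln(t − 10) = (233 + 305.0) / 138.5 = 3.8845.
t − 10 = e^3.8845 = 48.641, so t = 58.641.
T = 100·t = 5864 K → 5850 K to the nearest 50 K.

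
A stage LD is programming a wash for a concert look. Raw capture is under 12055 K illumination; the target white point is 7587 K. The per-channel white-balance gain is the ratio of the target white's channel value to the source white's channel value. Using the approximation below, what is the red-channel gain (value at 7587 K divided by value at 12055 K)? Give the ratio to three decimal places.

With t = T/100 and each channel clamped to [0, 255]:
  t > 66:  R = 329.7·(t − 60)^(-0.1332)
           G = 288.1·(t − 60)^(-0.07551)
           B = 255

1.195

At 12055 K (t = 120.55):
  R = 329.7·(120.55 − 60)^(-0.1332) = 329.7·60.55^(-0.1332) = 329.7·0.57893 = 190.872.
At 7587 K (t = 75.87):
  R = 329.7·(75.87 − 60)^(-0.1332) = 329.7·15.87^(-0.1332) = 329.7·0.69196 = 228.140.
Gain = 228.140 / 190.872 = 1.1953 → 1.195.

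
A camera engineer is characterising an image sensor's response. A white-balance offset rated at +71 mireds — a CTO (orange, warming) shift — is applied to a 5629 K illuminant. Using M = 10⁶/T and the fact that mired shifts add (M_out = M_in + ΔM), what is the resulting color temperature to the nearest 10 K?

M_in = 10⁶/5629 = 177.65 mireds.
M_out = 177.65 + (+71) = 248.65 mireds.
T_out = 10⁶/248.65 = 4021.7 K → 4020 K.

4020 K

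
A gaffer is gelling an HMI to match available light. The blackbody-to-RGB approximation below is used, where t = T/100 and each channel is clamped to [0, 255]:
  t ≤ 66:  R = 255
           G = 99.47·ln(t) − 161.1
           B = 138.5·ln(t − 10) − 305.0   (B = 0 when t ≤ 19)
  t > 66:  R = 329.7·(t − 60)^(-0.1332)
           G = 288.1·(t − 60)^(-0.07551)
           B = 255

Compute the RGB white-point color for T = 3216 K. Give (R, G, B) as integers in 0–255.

(255, 184, 124)

t = 3216/100 = 32.16; the t ≤ 66 branch applies.
R = 255 by definition for t ≤ 66.
G = 99.47·ln 32.16 − 161.1 = 99.47·3.4707 − 161.1 = 184.133.
B = 138.5·ln(32.16 − 10) − 305.0 = 138.5·ln 22.16 − 305.0 = 138.5·3.0983 − 305.0 = 124.113.
Rounded: (255, 184, 124).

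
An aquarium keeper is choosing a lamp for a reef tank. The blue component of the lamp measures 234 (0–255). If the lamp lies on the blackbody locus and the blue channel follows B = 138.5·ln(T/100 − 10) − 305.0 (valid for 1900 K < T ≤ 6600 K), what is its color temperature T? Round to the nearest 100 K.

ln(t − 10) = (234 + 305.0) / 138.5 = 3.8917.
t − 10 = e^3.8917 = 48.994, so t = 58.994.
T = 100·t = 5899 K → 5900 K to the nearest 100 K.

5900 K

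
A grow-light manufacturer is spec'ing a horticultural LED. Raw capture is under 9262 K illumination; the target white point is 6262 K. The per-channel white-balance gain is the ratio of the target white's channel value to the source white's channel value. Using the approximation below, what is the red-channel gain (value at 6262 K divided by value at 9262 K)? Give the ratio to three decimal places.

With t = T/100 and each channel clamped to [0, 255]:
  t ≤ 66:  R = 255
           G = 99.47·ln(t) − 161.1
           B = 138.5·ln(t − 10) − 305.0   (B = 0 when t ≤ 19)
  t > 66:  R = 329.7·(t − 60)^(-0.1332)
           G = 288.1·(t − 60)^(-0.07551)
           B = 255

1.230

At 9262 K (t = 92.62):
  R = 329.7·(92.62 − 60)^(-0.1332) = 329.7·32.62^(-0.1332) = 329.7·0.62864 = 207.264.
At 6262 K (t = 62.62):
  R = 255 by definition for t ≤ 66.
Gain = 255.000 / 207.264 = 1.2303 → 1.230.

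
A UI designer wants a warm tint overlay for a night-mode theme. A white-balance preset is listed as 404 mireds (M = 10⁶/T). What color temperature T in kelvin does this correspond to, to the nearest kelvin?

2475 K

T = 10⁶ / 404 = 2475.25 K → 2475 K.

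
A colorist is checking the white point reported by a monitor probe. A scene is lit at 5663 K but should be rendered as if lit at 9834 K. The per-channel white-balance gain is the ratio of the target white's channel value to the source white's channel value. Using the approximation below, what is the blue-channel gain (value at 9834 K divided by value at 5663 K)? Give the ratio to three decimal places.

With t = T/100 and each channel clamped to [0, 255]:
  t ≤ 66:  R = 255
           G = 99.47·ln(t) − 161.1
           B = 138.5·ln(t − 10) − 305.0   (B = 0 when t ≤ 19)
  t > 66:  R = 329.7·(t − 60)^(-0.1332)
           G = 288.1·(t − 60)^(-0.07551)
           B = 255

1.123

At 5663 K (t = 56.63):
  B = 138.5·ln(56.63 − 10) − 305.0 = 138.5·ln 46.63 − 305.0 = 138.5·3.8422 − 305.0 = 227.151.
At 9834 K (t = 98.34):
  B = 255 by definition for t > 66.
Gain = 255.000 / 227.151 = 1.1226 → 1.123.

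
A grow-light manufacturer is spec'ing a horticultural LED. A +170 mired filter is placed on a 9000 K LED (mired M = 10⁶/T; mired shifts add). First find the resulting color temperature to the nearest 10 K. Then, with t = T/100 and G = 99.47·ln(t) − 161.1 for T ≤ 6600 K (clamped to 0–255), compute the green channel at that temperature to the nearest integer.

194

M_in = 10⁶/9000 = 111.11; M_out = 111.11 + (+170) = 281.11.
T_out = 10⁶/281.11 = 3557.3 K → 3560 K; t = 35.6.
G = 99.47·ln 35.6 − 161.1 = 99.47·3.5723 − 161.1 = 194.241.
Rounded: 194.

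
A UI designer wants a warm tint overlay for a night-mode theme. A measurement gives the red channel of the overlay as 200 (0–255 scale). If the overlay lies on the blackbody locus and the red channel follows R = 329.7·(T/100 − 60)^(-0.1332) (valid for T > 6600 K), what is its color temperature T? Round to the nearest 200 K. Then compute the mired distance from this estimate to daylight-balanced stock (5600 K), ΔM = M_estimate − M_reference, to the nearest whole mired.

-81 mireds

(t − 60)^(-0.1332) = 200/329.7 = 0.60661.
t − 60 = 0.60661^(1/-0.1332) = 0.60661^(-7.508) = 42.638, so t = 102.638.
T = 100·t = 10264 K → 10200 K to the nearest 200 K.
M_estimate = 10⁶/10200 = 98.04; M_reference = 10⁶/5600 = 178.57.
ΔM = 98.04 − 178.57 = -80.53 → -81 mireds.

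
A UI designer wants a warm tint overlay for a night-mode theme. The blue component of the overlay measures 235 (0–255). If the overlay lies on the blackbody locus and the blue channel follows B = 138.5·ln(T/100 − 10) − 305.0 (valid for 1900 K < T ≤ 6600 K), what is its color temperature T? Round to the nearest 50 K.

5950 K

ln(t − 10) = (235 + 305.0) / 138.5 = 3.8989.
t − 10 = e^3.8989 = 49.349, so t = 59.349.
T = 100·t = 5935 K → 5950 K to the nearest 50 K.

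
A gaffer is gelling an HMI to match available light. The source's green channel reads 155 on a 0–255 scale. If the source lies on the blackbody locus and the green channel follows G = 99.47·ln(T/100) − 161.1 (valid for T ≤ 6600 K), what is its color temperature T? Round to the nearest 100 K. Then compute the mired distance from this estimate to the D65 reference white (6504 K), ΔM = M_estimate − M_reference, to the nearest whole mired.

+263 mireds

ln t = (155 + 161.1) / 99.47 = 3.1778.
t = e^3.1778 = 23.995.
T = 100·t = 2399 K → 2400 K to the nearest 100 K.
M_estimate = 10⁶/2400 = 416.67; M_reference = 10⁶/6504 = 153.75.
ΔM = 416.67 − 153.75 = 262.92 → +263 mireds.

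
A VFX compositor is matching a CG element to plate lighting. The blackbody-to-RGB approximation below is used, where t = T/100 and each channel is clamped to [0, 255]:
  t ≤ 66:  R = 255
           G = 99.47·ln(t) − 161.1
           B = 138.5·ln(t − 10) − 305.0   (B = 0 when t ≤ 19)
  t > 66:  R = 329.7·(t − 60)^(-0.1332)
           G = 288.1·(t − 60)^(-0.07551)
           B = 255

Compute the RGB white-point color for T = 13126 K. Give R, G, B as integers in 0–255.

t = 13126/100 = 131.26; the t > 66 branch applies.
R = 329.7·(131.26 − 60)^(-0.1332) = 329.7·71.26^(-0.1332) = 329.7·0.56650 = 186.775.
G = 288.1·(131.26 − 60)^(-0.07551) = 288.1·71.26^(-0.07551) = 288.1·0.72459 = 208.754.
B = 255 by definition for t > 66.
Rounded: (187, 209, 255).

R=187, G=209, B=255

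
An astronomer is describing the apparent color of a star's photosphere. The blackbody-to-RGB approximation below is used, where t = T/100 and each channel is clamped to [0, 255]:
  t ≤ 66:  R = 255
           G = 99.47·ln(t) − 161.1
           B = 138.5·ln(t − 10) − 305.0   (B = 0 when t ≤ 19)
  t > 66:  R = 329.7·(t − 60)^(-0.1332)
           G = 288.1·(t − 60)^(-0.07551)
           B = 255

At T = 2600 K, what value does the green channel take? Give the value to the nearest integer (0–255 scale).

t = 2600/100 = 26; the t ≤ 66 branch applies.
G = 99.47·ln 26 − 161.1 = 99.47·3.2581 − 161.1 = 162.983.
Rounded: 163.

163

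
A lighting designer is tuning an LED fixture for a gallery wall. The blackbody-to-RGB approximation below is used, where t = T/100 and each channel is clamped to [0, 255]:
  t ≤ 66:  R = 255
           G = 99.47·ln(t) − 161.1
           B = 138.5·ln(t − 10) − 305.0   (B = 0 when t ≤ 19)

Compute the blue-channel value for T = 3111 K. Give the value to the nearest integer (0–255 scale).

117

t = 3111/100 = 31.11; the t ≤ 66 branch applies.
B = 138.5·ln(31.11 − 10) − 305.0 = 138.5·ln 21.11 − 305.0 = 138.5·3.0497 − 305.0 = 117.390.
Rounded: 117.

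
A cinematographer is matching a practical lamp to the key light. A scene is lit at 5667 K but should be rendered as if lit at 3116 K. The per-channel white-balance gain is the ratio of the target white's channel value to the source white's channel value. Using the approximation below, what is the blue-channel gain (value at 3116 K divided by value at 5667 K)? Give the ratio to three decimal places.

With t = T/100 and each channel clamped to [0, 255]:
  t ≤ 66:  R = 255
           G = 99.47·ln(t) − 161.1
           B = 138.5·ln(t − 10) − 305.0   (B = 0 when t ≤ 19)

At 5667 K (t = 56.67):
  B = 138.5·ln(56.67 − 10) − 305.0 = 138.5·ln 46.67 − 305.0 = 138.5·3.8431 − 305.0 = 227.270.
At 3116 K (t = 31.16):
  B = 138.5·ln(31.16 − 10) − 305.0 = 138.5·ln 21.16 − 305.0 = 138.5·3.0521 − 305.0 = 117.718.
Gain = 117.718 / 227.270 = 0.5180 → 0.518.

0.518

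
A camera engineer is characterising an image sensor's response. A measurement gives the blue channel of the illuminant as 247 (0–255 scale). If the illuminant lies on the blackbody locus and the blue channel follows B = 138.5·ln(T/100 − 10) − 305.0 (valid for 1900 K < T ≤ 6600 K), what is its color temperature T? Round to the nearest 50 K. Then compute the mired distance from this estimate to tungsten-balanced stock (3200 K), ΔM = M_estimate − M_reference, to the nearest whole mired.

-156 mireds

ln(t − 10) = (247 + 305.0) / 138.5 = 3.9856.
t − 10 = e^3.9856 = 53.815, so t = 63.815.
T = 100·t = 6382 K → 6400 K to the nearest 50 K.
M_estimate = 10⁶/6400 = 156.25; M_reference = 10⁶/3200 = 312.50.
ΔM = 156.25 − 312.50 = -156.25 → -156 mireds.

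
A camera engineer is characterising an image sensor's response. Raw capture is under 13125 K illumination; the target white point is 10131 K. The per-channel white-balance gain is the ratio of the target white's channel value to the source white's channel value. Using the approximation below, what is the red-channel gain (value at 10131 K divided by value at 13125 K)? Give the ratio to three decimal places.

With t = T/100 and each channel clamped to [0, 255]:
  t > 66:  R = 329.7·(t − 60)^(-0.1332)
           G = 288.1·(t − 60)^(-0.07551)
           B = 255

1.075

At 13125 K (t = 131.25):
  R = 329.7·(131.25 − 60)^(-0.1332) = 329.7·71.25^(-0.1332) = 329.7·0.56651 = 186.779.
At 10131 K (t = 101.31):
  R = 329.7·(101.31 − 60)^(-0.1332) = 329.7·41.31^(-0.1332) = 329.7·0.60917 = 200.845.
Gain = 200.845 / 186.779 = 1.0753 → 1.075.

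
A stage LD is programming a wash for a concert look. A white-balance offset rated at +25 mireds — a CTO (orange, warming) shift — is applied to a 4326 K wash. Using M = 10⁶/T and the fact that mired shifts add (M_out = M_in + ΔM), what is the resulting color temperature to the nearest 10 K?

M_in = 10⁶/4326 = 231.16 mireds.
M_out = 231.16 + (+25) = 256.16 mireds.
T_out = 10⁶/256.16 = 3903.8 K → 3900 K.

3900 K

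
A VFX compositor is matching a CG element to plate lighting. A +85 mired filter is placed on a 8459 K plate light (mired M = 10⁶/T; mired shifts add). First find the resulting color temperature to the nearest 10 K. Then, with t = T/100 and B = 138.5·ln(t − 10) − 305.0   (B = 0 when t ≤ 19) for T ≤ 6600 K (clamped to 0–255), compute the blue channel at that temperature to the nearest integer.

M_in = 10⁶/8459 = 118.22; M_out = 118.22 + (+85) = 203.22.
T_out = 10⁶/203.22 = 4920.8 K → 4920 K; t = 49.2.
B = 138.5·ln(49.2 − 10) − 305.0 = 138.5·ln 39.2 − 305.0 = 138.5·3.6687 − 305.0 = 203.112.
Rounded: 203.

203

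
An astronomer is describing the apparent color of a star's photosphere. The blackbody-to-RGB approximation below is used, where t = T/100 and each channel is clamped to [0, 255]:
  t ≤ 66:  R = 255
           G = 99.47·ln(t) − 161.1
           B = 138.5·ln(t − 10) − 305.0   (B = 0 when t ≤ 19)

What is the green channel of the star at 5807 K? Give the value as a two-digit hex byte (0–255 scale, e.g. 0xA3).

t = 5807/100 = 58.07; the t ≤ 66 branch applies.
G = 99.47·ln 58.07 − 161.1 = 99.47·4.0616 − 161.1 = 242.912.
Rounded: 243; in hex, 0xF3.

0xF3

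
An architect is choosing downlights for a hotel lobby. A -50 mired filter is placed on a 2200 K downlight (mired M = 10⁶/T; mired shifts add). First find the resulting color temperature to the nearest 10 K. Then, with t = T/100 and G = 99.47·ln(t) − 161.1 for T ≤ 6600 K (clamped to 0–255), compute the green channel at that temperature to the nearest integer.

158

M_in = 10⁶/2200 = 454.55; M_out = 454.55 + (-50) = 404.55.
T_out = 10⁶/404.55 = 2471.9 K → 2470 K; t = 24.7.
G = 99.47·ln 24.7 − 161.1 = 99.47·3.2068 − 161.1 = 157.881.
Rounded: 158.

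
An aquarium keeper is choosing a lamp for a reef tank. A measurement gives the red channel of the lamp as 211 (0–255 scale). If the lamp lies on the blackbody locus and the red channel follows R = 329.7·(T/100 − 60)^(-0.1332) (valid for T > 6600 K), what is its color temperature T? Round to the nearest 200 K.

8800 K

(t − 60)^(-0.1332) = 211/329.7 = 0.63998.
t − 60 = 0.63998^(1/-0.1332) = 0.63998^(-7.508) = 28.525, so t = 88.525.
T = 100·t = 8853 K → 8800 K to the nearest 200 K.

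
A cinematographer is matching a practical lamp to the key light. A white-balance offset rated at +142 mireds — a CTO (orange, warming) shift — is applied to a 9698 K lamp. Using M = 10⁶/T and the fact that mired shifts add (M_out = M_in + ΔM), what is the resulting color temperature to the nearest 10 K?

4080 K

M_in = 10⁶/9698 = 103.11 mireds.
M_out = 103.11 + (+142) = 245.11 mireds.
T_out = 10⁶/245.11 = 4079.7 K → 4080 K.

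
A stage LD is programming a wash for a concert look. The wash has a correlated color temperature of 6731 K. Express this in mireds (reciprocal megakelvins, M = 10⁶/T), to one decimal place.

148.6 mireds

M = 10⁶ / 6731 = 148.566 → 148.6 mireds.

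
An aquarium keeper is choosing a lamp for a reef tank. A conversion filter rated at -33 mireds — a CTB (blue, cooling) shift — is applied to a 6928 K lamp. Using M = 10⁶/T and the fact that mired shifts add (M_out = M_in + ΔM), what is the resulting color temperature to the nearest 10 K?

8980 K

M_in = 10⁶/6928 = 144.34 mireds.
M_out = 144.34 + (-33) = 111.34 mireds.
T_out = 10⁶/111.34 = 8981.4 K → 8980 K.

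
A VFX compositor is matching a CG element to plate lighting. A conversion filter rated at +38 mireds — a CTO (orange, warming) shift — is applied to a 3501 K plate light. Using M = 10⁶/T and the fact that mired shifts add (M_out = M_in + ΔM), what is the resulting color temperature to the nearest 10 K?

M_in = 10⁶/3501 = 285.63 mireds.
M_out = 285.63 + (+38) = 323.63 mireds.
T_out = 10⁶/323.63 = 3089.9 K → 3090 K.

3090 K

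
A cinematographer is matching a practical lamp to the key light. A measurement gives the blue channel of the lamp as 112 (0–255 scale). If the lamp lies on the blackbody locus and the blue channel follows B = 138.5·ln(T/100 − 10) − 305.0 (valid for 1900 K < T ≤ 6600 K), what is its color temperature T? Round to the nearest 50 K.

3050 K

ln(t − 10) = (112 + 305.0) / 138.5 = 3.0108.
t − 10 = e^3.0108 = 20.304, so t = 30.304.
T = 100·t = 3030 K → 3050 K to the nearest 50 K.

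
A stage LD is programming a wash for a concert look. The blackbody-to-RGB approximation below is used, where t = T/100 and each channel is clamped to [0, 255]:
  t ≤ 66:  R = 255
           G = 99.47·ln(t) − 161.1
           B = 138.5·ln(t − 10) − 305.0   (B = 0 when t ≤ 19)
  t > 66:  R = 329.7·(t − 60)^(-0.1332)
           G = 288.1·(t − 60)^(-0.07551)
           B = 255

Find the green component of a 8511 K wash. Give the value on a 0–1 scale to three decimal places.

0.886

t = 8511/100 = 85.11; the t > 66 branch applies.
G = 288.1·(85.11 − 60)^(-0.07551) = 288.1·25.11^(-0.07551) = 288.1·0.78397 = 225.861.
On a 0–1 scale: 225.861/255 = 0.8857 → 0.886.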